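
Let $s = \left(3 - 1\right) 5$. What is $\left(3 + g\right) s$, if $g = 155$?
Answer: $1580$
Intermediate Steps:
$s = 10$ ($s = 2 \cdot 5 = 10$)
$\left(3 + g\right) s = \left(3 + 155\right) 10 = 158 \cdot 10 = 1580$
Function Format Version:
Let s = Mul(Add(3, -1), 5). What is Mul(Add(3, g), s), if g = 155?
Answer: 1580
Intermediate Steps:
s = 10 (s = Mul(2, 5) = 10)
Mul(Add(3, g), s) = Mul(Add(3, 155), 10) = Mul(158, 10) = 1580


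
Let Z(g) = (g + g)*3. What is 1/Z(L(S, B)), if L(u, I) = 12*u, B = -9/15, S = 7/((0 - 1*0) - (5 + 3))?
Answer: -1/63 ≈ -0.015873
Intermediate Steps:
S = -7/8 (S = 7/((0 + 0) - 1*8) = 7/(0 - 8) = 7/(-8) = 7*(-⅛) = -7/8 ≈ -0.87500)
B = -⅗ (B = -9*1/15 = -⅗ ≈ -0.60000)
Z(g) = 6*g (Z(g) = (2*g)*3 = 6*g)
1/Z(L(S, B)) = 1/(6*(12*(-7/8))) = 1/(6*(-21/2)) = 1/(-63) = -1/63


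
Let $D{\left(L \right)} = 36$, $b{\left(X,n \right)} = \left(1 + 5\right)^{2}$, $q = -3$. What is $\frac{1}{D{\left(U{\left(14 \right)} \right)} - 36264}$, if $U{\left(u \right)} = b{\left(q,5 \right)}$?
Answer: $- \frac{1}{36228} \approx -2.7603 \cdot 10^{-5}$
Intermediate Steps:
$b{\left(X,n \right)} = 36$ ($b{\left(X,n \right)} = 6^{2} = 36$)
$U{\left(u \right)} = 36$
$\frac{1}{D{\left(U{\left(14 \right)} \right)} - 36264} = \frac{1}{36 - 36264} = \frac{1}{-36228} = - \frac{1}{36228}$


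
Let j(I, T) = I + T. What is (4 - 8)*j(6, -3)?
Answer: -12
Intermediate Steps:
(4 - 8)*j(6, -3) = (4 - 8)*(6 - 3) = -4*3 = -12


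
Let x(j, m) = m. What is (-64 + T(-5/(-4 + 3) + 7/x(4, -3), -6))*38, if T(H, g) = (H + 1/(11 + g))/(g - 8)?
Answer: -256177/105 ≈ -2439.8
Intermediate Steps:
T(H, g) = (H + 1/(11 + g))/(-8 + g)
(-64 + T(-5/(-4 + 3) + 7/x(4, -3), -6))*38 = (-64 + (1 + 11*(-5/(-4 + 3) + 7/(-3)) + (-5/(-4 + 3) + 7/(-3))*(-6))/(-88 + (-6)² + 3*(-6)))*38 = (-64 + (1 + 11*(-5/(-1) + 7*(-⅓)) + (-5/(-1) + 7*(-⅓))*(-6))/(-88 + 36 - 18))*38 = (-64 + (1 + 11*(-5*(-1) - 7/3) + (-5*(-1) - 7/3)*(-6))/(-70))*38 = (-64 - (1 + 11*(5 - 7/3) + (5 - 7/3)*(-6))/70)*38 = (-64 - (1 + 11*(8/3) + (8/3)*(-6))/70)*38 = (-64 - (1 + 88/3 - 16)/70)*38 = (-64 - 1/70*43/3)*38 = (-64 - 43/210)*38 = -13483/210*38 = -256177/105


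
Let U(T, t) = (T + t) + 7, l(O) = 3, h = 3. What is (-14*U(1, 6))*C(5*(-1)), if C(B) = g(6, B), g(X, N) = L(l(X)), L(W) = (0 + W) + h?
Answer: -1176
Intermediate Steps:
L(W) = 3 + W (L(W) = (0 + W) + 3 = W + 3 = 3 + W)
g(X, N) = 6 (g(X, N) = 3 + 3 = 6)
C(B) = 6
U(T, t) = 7 + T + t
(-14*U(1, 6))*C(5*(-1)) = -14*(7 + 1 + 6)*6 = -14*14*6 = -196*6 = -1176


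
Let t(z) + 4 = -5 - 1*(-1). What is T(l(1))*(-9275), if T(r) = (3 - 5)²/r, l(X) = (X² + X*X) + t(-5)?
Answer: 18550/3 ≈ 6183.3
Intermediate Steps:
t(z) = -8 (t(z) = -4 + (-5 - 1*(-1)) = -4 + (-5 + 1) = -4 - 4 = -8)
l(X) = -8 + 2*X² (l(X) = (X² + X*X) - 8 = (X² + X²) - 8 = 2*X² - 8 = -8 + 2*X²)
T(r) = 4/r (T(r) = (-2)²/r = 4/r)
T(l(1))*(-9275) = (4/(-8 + 2*1²))*(-9275) = (4/(-8 + 2*1))*(-9275) = (4/(-8 + 2))*(-9275) = (4/(-6))*(-9275) = (4*(-⅙))*(-9275) = -⅔*(-9275) = 18550/3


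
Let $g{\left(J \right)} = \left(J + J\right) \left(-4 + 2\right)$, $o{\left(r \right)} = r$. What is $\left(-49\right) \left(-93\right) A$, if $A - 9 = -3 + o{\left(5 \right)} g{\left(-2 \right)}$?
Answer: $209622$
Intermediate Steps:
$g{\left(J \right)} = - 4 J$ ($g{\left(J \right)} = 2 J \left(-2\right) = - 4 J$)
$A = 46$ ($A = 9 - \left(3 - 5 \left(\left(-4\right) \left(-2\right)\right)\right) = 9 + \left(-3 + 5 \cdot 8\right) = 9 + \left(-3 + 40\right) = 9 + 37 = 46$)
$\left(-49\right) \left(-93\right) A = \left(-49\right) \left(-93\right) 46 = 4557 \cdot 46 = 209622$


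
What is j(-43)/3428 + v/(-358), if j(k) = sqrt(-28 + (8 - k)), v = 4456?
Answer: -2228/179 + sqrt(23)/3428 ≈ -12.446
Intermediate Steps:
j(k) = sqrt(-20 - k)
j(-43)/3428 + v/(-358) = sqrt(-20 - 1*(-43))/3428 + 4456/(-358) = sqrt(-20 + 43)*(1/3428) + 4456*(-1/358) = sqrt(23)*(1/3428) - 2228/179 = sqrt(23)/3428 - 2228/179 = -2228/179 + sqrt(23)/3428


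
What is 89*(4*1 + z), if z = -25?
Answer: -1869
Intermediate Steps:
89*(4*1 + z) = 89*(4*1 - 25) = 89*(4 - 25) = 89*(-21) = -1869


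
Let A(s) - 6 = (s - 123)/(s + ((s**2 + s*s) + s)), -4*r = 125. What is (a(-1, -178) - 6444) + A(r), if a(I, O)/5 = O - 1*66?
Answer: -115828484/15125 ≈ -7658.1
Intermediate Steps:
r = -125/4 (r = -1/4*125 = -125/4 ≈ -31.250)
a(I, O) = -330 + 5*O (a(I, O) = 5*(O - 1*66) = 5*(O - 66) = 5*(-66 + O) = -330 + 5*O)
A(s) = 6 + (-123 + s)/(2*s + 2*s**2) (A(s) = 6 + (s - 123)/(s + ((s**2 + s*s) + s)) = 6 + (-123 + s)/(s + ((s**2 + s**2) + s)) = 6 + (-123 + s)/(s + (2*s**2 + s)) = 6 + (-123 + s)/(s + (s + 2*s**2)) = 6 + (-123 + s)/(2*s + 2*s**2))
(a(-1, -178) - 6444) + A(r) = ((-330 + 5*(-178)) - 6444) + (-123 + 12*(-125/4)**2 + 13*(-125/4))/(2*(-125/4)*(1 - 125/4)) = ((-330 - 890) - 6444) + (1/2)*(-4/125)*(-123 + 12*(15625/16) - 1625/4)/(-121/4) = (-1220 - 6444) + (1/2)*(-4/125)*(-4/121)*(-123 + 46875/4 - 1625/4) = -7664 + (1/2)*(-4/125)*(-4/121)*(22379/2) = -7664 + 89516/15125 = -115828484/15125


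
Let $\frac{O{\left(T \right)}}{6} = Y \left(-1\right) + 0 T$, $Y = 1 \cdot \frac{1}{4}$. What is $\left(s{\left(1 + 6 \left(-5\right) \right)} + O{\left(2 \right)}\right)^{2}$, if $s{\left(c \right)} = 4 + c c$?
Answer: $\frac{2845969}{4} \approx 7.1149 \cdot 10^{5}$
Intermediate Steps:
$Y = \frac{1}{4}$ ($Y = 1 \cdot \frac{1}{4} = \frac{1}{4} \approx 0.25$)
$O{\left(T \right)} = - \frac{3}{2}$ ($O{\left(T \right)} = 6 \left(\frac{1}{4} \left(-1\right) + 0 T\right) = 6 \left(- \frac{1}{4} + 0\right) = 6 \left(- \frac{1}{4}\right) = - \frac{3}{2}$)
$s{\left(c \right)} = 4 + c^{2}$
$\left(s{\left(1 + 6 \left(-5\right) \right)} + O{\left(2 \right)}\right)^{2} = \left(\left(4 + \left(1 + 6 \left(-5\right)\right)^{2}\right) - \frac{3}{2}\right)^{2} = \left(\left(4 + \left(1 - 30\right)^{2}\right) - \frac{3}{2}\right)^{2} = \left(\left(4 + \left(-29\right)^{2}\right) - \frac{3}{2}\right)^{2} = \left(\left(4 + 841\right) - \frac{3}{2}\right)^{2} = \left(845 - \frac{3}{2}\right)^{2} = \left(\frac{1687}{2}\right)^{2} = \frac{2845969}{4}$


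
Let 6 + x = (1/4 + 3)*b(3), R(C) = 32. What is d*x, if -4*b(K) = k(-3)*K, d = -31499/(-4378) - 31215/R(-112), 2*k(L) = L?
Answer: 5086923825/2241536 ≈ 2269.4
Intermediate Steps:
k(L) = L/2
d = -67825651/70048 (d = -31499/(-4378) - 31215/32 = -31499*(-1/4378) - 31215*1/32 = 31499/4378 - 31215/32 = -67825651/70048 ≈ -968.27)
b(K) = 3*K/8 (b(K) = -(½)*(-3)*K/4 = -(-3)*K/8 = 3*K/8)
x = -75/32 (x = -6 + (1/4 + 3)*((3/8)*3) = -6 + (¼ + 3)*(9/8) = -6 + (13/4)*(9/8) = -6 + 117/32 = -75/32 ≈ -2.3438)
d*x = -67825651/70048*(-75/32) = 5086923825/2241536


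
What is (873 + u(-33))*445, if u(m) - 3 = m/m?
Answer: 390265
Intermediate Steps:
u(m) = 4 (u(m) = 3 + m/m = 3 + 1 = 4)
(873 + u(-33))*445 = (873 + 4)*445 = 877*445 = 390265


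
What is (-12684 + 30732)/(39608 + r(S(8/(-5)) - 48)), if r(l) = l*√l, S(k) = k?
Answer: 1396182000/3064288453 + 699360*I*√310/3064288453 ≈ 0.45563 + 0.0040184*I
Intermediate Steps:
r(l) = l^(3/2)
(-12684 + 30732)/(39608 + r(S(8/(-5)) - 48)) = (-12684 + 30732)/(39608 + (8/(-5) - 48)^(3/2)) = 18048/(39608 + (8*(-⅕) - 48)^(3/2)) = 18048/(39608 + (-8/5 - 48)^(3/2)) = 18048/(39608 + (-248/5)^(3/2)) = 18048/(39608 - 496*I*√310/25)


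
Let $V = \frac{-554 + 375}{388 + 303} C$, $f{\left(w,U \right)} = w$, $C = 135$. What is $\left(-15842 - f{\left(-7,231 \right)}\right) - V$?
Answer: $- \frac{10917820}{691} \approx -15800.0$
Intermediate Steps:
$V = - \frac{24165}{691}$ ($V = \frac{-554 + 375}{388 + 303} \cdot 135 = - \frac{179}{691} \cdot 135 = \left(-179\right) \frac{1}{691} \cdot 135 = \left(- \frac{179}{691}\right) 135 = - \frac{24165}{691} \approx -34.971$)
$\left(-15842 - f{\left(-7,231 \right)}\right) - V = \left(-15842 - -7\right) - - \frac{24165}{691} = \left(-15842 + 7\right) + \frac{24165}{691} = -15835 + \frac{24165}{691} = - \frac{10917820}{691}$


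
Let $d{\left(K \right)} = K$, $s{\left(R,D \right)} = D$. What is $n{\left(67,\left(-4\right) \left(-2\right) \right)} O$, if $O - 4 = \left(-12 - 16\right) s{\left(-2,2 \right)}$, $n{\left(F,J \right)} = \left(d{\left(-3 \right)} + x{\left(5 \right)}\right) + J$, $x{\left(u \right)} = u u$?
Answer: $-1560$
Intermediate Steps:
$x{\left(u \right)} = u^{2}$
$n{\left(F,J \right)} = 22 + J$ ($n{\left(F,J \right)} = \left(-3 + 5^{2}\right) + J = \left(-3 + 25\right) + J = 22 + J$)
$O = -52$ ($O = 4 + \left(-12 - 16\right) 2 = 4 - 56 = -52$)
$n{\left(67,\left(-4\right) \left(-2\right) \right)} O = \left(22 - -8\right) \left(-52\right) = \left(22 + 8\right) \left(-52\right) = 30 \left(-52\right) = -1560$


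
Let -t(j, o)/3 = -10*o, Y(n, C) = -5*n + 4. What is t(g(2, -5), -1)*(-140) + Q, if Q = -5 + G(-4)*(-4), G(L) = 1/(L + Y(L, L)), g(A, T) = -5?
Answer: 20974/5 ≈ 4194.8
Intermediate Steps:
Y(n, C) = 4 - 5*n
G(L) = 1/(4 - 4*L) (G(L) = 1/(L + (4 - 5*L)) = 1/(4 - 4*L))
Q = -26/5 (Q = -5 - 1/(-4 + 4*(-4))*(-4) = -5 - 1/(-4 - 16)*(-4) = -5 - 1/(-20)*(-4) = -5 - 1*(-1/20)*(-4) = -5 + (1/20)*(-4) = -5 - ⅕ = -26/5 ≈ -5.2000)
t(j, o) = 30*o (t(j, o) = -(-30)*o = 30*o)
t(g(2, -5), -1)*(-140) + Q = (30*(-1))*(-140) - 26/5 = -30*(-140) - 26/5 = 4200 - 26/5 = 20974/5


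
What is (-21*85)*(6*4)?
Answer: -42840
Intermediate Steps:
(-21*85)*(6*4) = -1785*24 = -42840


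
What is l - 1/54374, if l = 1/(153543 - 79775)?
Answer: -9697/2005530616 ≈ -4.8351e-6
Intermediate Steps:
l = 1/73768 ≈ 1.3556e-5
l - 1/54374 = 1/73768 - 1/54374 = -9697/2005530616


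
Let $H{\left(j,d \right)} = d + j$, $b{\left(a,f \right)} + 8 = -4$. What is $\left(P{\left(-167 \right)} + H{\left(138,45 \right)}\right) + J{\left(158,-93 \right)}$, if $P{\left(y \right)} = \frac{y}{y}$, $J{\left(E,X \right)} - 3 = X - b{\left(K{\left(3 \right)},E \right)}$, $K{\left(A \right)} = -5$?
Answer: $106$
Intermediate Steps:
$b{\left(a,f \right)} = -12$ ($b{\left(a,f \right)} = -8 - 4 = -12$)
$J{\left(E,X \right)} = 15 + X$ ($J{\left(E,X \right)} = 3 + \left(X - -12\right) = 3 + \left(X + 12\right) = 3 + \left(12 + X\right) = 15 + X$)
$P{\left(y \right)} = 1$
$\left(P{\left(-167 \right)} + H{\left(138,45 \right)}\right) + J{\left(158,-93 \right)} = \left(1 + \left(45 + 138\right)\right) + \left(15 - 93\right) = \left(1 + 183\right) - 78 = 184 - 78 = 106$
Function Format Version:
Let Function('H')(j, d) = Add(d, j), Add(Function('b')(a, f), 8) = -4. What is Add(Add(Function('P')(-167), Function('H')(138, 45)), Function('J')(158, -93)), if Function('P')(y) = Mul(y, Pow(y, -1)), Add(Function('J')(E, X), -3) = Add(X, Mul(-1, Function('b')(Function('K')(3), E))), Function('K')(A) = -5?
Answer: 106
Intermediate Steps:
Function('b')(a, f) = -12 (Function('b')(a, f) = Add(-8, -4) = -12)
Function('J')(E, X) = Add(15, X) (Function('J')(E, X) = Add(3, Add(X, Mul(-1, -12))) = Add(3, Add(X, 12)) = Add(3, Add(12, X)) = Add(15, X))
Function('P')(y) = 1
Add(Add(Function('P')(-167), Function('H')(138, 45)), Function('J')(158, -93)) = Add(Add(1, Add(45, 138)), Add(15, -93)) = Add(Add(1, 183), -78) = Add(184, -78) = 106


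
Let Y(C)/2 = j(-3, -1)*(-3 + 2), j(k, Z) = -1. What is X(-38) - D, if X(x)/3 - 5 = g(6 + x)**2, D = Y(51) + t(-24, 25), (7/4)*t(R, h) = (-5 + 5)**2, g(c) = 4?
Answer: 61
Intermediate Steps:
t(R, h) = 0 (t(R, h) = 4*(-5 + 5)**2/7 = (4/7)*0**2 = (4/7)*0 = 0)
Y(C) = 2 (Y(C) = 2*(-(-3 + 2)) = 2*(-1*(-1)) = 2*1 = 2)
D = 2 (D = 2 + 0 = 2)
X(x) = 63 (X(x) = 15 + 3*4**2 = 15 + 3*16 = 15 + 48 = 63)
X(-38) - D = 63 - 1*2 = 63 - 2 = 61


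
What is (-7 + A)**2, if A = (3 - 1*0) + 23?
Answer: 361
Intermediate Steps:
A = 26 (A = (3 + 0) + 23 = 3 + 23 = 26)
(-7 + A)**2 = (-7 + 26)**2 = 19**2 = 361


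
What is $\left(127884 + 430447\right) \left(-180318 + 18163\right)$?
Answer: $-90536163305$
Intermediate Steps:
$\left(127884 + 430447\right) \left(-180318 + 18163\right) = 558331 \left(-162155\right) = -90536163305$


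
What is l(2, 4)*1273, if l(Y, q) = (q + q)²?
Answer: 81472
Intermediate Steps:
l(Y, q) = 4*q² (l(Y, q) = (2*q)² = 4*q²)
l(2, 4)*1273 = (4*4²)*1273 = (4*16)*1273 = 64*1273 = 81472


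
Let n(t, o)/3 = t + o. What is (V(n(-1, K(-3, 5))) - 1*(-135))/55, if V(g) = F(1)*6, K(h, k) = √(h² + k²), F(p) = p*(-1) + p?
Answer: 27/11 ≈ 2.4545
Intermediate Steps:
F(p) = 0 (F(p) = -p + p = 0)
n(t, o) = 3*o + 3*t (n(t, o) = 3*(t + o) = 3*(o + t) = 3*o + 3*t)
V(g) = 0 (V(g) = 0*6 = 0)
(V(n(-1, K(-3, 5))) - 1*(-135))/55 = (0 - 1*(-135))/55 = (0 + 135)*(1/55) = 135*(1/55) = 27/11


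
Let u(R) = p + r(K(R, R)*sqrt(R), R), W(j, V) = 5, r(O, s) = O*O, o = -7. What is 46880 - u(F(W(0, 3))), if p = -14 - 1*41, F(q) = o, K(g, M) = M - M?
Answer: 46935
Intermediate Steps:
K(g, M) = 0
r(O, s) = O**2
F(q) = -7
p = -55 (p = -14 - 41 = -55)
u(R) = -55 (u(R) = -55 + (0*sqrt(R))**2 = -55 + 0**2 = -55 + 0 = -55)
46880 - u(F(W(0, 3))) = 46880 - 1*(-55) = 46880 + 55 = 46935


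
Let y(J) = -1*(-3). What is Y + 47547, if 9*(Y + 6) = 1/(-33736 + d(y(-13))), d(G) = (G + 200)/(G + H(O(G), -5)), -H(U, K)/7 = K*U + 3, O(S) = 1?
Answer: 245301148504/5159781 ≈ 47541.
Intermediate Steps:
y(J) = 3
H(U, K) = -21 - 7*K*U (H(U, K) = -7*(K*U + 3) = -7*(3 + K*U) = -21 - 7*K*U)
d(G) = (200 + G)/(14 + G) (d(G) = (G + 200)/(G + (-21 - 7*(-5)*1)) = (200 + G)/(G + (-21 + 35)) = (200 + G)/(G + 14) = (200 + G)/(14 + G))
Y = -30958703/5159781 (Y = -6 + 1/(9*(-33736 + (200 + 3)/(14 + 3))) = -6 + 1/(9*(-33736 + 203/17)) = -6 + 1/(9*(-573309/17)) = -6 + (1/9)*(-17/573309) = -6 - 17/5159781 = -30958703/5159781 ≈ -6.0000)
Y + 47547 = -30958703/5159781 + 47547 = 245301148504/5159781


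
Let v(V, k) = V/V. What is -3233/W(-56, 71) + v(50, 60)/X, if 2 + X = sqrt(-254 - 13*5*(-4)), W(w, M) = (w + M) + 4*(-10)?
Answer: 3258/25 + sqrt(6)/2 ≈ 131.54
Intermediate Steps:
v(V, k) = 1
W(w, M) = -40 + M + w (W(w, M) = (M + w) - 40 = -40 + M + w)
X = -2 + sqrt(6) (X = -2 + sqrt(-254 - 13*5*(-4)) = -2 + sqrt(-254 - 65*(-4)) = -2 + sqrt(-254 + 260) = -2 + sqrt(6) ≈ 0.44949)
-3233/W(-56, 71) + v(50, 60)/X = -3233/(-40 + 71 - 56) + 1/(-2 + sqrt(6)) = -3233/(-25) + 1/(-2 + sqrt(6)) = -3233*(-1/25) + 1/(-2 + sqrt(6)) = 3233/25 + 1/(-2 + sqrt(6))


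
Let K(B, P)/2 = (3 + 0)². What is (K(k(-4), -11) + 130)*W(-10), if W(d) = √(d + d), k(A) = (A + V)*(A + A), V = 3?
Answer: 296*I*√5 ≈ 661.88*I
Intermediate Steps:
k(A) = 2*A*(3 + A) (k(A) = (A + 3)*(A + A) = (3 + A)*(2*A) = 2*A*(3 + A))
K(B, P) = 18 (K(B, P) = 2*(3 + 0)² = 2*3² = 2*9 = 18)
W(d) = √2*√d (W(d) = √(2*d) = √2*√d)
(K(k(-4), -11) + 130)*W(-10) = (18 + 130)*(√2*√(-10)) = 148*(√2*(I*√10)) = 148*(2*I*√5) = 296*I*√5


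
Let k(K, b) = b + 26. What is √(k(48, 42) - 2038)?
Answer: I*√1970 ≈ 44.385*I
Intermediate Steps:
k(K, b) = 26 + b
√(k(48, 42) - 2038) = √((26 + 42) - 2038) = √(68 - 2038) = √(-1970) = I*√1970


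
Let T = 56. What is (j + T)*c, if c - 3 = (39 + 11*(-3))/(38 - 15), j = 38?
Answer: 7050/23 ≈ 306.52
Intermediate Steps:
c = 75/23 (c = 3 + (39 + 11*(-3))/(38 - 15) = 3 + (39 - 33)/23 = 3 + 6*(1/23) = 3 + 6/23 = 75/23 ≈ 3.2609)
(j + T)*c = (38 + 56)*(75/23) = 94*(75/23) = 7050/23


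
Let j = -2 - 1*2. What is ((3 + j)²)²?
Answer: 1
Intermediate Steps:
j = -4 (j = -2 - 2 = -4)
((3 + j)²)² = ((3 - 4)²)² = ((-1)²)² = 1² = 1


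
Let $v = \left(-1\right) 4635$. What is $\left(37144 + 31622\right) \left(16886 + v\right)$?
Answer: $842452266$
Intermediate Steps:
$v = -4635$
$\left(37144 + 31622\right) \left(16886 + v\right) = \left(37144 + 31622\right) \left(16886 - 4635\right) = 68766 \cdot 12251 = 842452266$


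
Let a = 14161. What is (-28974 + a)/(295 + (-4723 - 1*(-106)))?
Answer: 14813/4322 ≈ 3.4273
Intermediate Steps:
(-28974 + a)/(295 + (-4723 - 1*(-106))) = (-28974 + 14161)/(295 + (-4723 - 1*(-106))) = -14813/(295 + (-4723 + 106)) = -14813/(295 - 4617) = -14813/(-4322) = -14813*(-1/4322) = 14813/4322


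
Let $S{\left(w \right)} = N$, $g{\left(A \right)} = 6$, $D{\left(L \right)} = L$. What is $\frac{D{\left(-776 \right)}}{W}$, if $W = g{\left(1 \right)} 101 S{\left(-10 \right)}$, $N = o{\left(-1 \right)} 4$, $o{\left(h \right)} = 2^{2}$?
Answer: $- \frac{97}{1212} \approx -0.080033$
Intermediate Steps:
$o{\left(h \right)} = 4$
$N = 16$ ($N = 4 \cdot 4 = 16$)
$S{\left(w \right)} = 16$
$W = 9696$ ($W = 6 \cdot 101 \cdot 16 = 606 \cdot 16 = 9696$)
$\frac{D{\left(-776 \right)}}{W} = - \frac{776}{9696} = \left(-776\right) \frac{1}{9696} = - \frac{97}{1212}$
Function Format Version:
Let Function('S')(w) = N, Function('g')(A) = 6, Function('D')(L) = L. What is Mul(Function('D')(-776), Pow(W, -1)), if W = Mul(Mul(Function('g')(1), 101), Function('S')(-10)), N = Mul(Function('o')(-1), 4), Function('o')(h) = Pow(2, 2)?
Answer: Rational(-97, 1212) ≈ -0.080033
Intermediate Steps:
Function('o')(h) = 4
N = 16 (N = Mul(4, 4) = 16)
Function('S')(w) = 16
W = 9696 (W = Mul(Mul(6, 101), 16) = Mul(606, 16) = 9696)
Mul(Function('D')(-776), Pow(W, -1)) = Mul(-776, Pow(9696, -1)) = Mul(-776, Rational(1, 9696)) = Rational(-97, 1212)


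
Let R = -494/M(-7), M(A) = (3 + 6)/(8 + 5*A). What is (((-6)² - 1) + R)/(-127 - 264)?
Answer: -1517/391 ≈ -3.8798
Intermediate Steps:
M(A) = 9/(8 + 5*A)
R = 1482 (R = -494/(9/(8 + 5*(-7))) = -494/(9/(8 - 35)) = -494/(9/(-27)) = -494/(9*(-1/27)) = -494/(-⅓) = -494*(-3) = 1482)
(((-6)² - 1) + R)/(-127 - 264) = (((-6)² - 1) + 1482)/(-127 - 264) = ((36 - 1) + 1482)/(-391) = (35 + 1482)*(-1/391) = 1517*(-1/391) = -1517/391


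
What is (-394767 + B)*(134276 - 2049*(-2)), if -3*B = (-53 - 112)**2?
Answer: -55881232908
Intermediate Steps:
B = -9075 (B = -(-53 - 112)**2/3 = -1/3*(-165)**2 = -1/3*27225 = -9075)
(-394767 + B)*(134276 - 2049*(-2)) = (-394767 - 9075)*(134276 - 2049*(-2)) = -403842*(134276 + 4098) = -403842*138374 = -55881232908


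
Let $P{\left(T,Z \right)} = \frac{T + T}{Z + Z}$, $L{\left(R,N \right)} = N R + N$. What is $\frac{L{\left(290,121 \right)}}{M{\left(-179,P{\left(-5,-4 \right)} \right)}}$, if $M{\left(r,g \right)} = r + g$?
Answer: $- \frac{46948}{237} \approx -198.09$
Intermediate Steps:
$L{\left(R,N \right)} = N + N R$
$P{\left(T,Z \right)} = \frac{T}{Z}$ ($P{\left(T,Z \right)} = \frac{2 T}{2 Z} = 2 T \frac{1}{2 Z} = \frac{T}{Z}$)
$M{\left(r,g \right)} = g + r$
$\frac{L{\left(290,121 \right)}}{M{\left(-179,P{\left(-5,-4 \right)} \right)}} = \frac{121 \left(1 + 290\right)}{- \frac{5}{-4} - 179} = \frac{121 \cdot 291}{\left(-5\right) \left(- \frac{1}{4}\right) - 179} = \frac{35211}{\frac{5}{4} - 179} = \frac{35211}{- \frac{711}{4}} = 35211 \left(- \frac{4}{711}\right) = - \frac{46948}{237}$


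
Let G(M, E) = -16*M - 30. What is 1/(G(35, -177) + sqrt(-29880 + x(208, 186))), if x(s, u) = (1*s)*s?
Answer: -295/167358 - sqrt(3346)/167358 ≈ -0.0021083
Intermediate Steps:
G(M, E) = -30 - 16*M
x(s, u) = s**2 (x(s, u) = s*s = s**2)
1/(G(35, -177) + sqrt(-29880 + x(208, 186))) = 1/((-30 - 16*35) + sqrt(-29880 + 208**2)) = 1/((-30 - 560) + sqrt(-29880 + 43264)) = 1/(-590 + sqrt(13384)) = 1/(-590 + 2*sqrt(3346))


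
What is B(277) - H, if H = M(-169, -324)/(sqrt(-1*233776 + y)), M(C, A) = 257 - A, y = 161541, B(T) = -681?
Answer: -681 + 581*I*sqrt(72235)/72235 ≈ -681.0 + 2.1617*I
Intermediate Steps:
H = -581*I*sqrt(72235)/72235 (H = (257 - 1*(-324))/(sqrt(-1*233776 + 161541)) = (257 + 324)/(sqrt(-233776 + 161541)) = 581/(sqrt(-72235)) = 581/((I*sqrt(72235))) = 581*(-I*sqrt(72235)/72235) = -581*I*sqrt(72235)/72235 ≈ -2.1617*I)
B(277) - H = -681 - (-581)*I*sqrt(72235)/72235 = -681 + 581*I*sqrt(72235)/72235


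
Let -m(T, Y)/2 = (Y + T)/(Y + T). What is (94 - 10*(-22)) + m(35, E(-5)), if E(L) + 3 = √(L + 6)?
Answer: 312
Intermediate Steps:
E(L) = -3 + √(6 + L) (E(L) = -3 + √(L + 6) = -3 + √(6 + L))
m(T, Y) = -2 (m(T, Y) = -2*(Y + T)/(Y + T) = -2*(T + Y)/(T + Y) = -2*1 = -2)
(94 - 10*(-22)) + m(35, E(-5)) = (94 - 10*(-22)) - 2 = (94 + 220) - 2 = 314 - 2 = 312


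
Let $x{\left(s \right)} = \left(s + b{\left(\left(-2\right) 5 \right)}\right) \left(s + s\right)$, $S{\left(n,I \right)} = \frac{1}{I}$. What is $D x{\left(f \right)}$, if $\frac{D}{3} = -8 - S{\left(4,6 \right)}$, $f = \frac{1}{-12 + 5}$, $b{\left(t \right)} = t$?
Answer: $-71$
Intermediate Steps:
$f = - \frac{1}{7}$ ($f = \frac{1}{-7} = - \frac{1}{7} \approx -0.14286$)
$D = - \frac{49}{2}$ ($D = 3 \left(-8 - \frac{1}{6}\right) = 3 \left(- \frac{49}{6}\right) = - \frac{49}{2} \approx -24.5$)
$x{\left(s \right)} = 2 s \left(-10 + s\right)$ ($x{\left(s \right)} = \left(s - 10\right) \left(s + s\right) = \left(s - 10\right) 2 s = \left(-10 + s\right) 2 s = 2 s \left(-10 + s\right)$)
$D x{\left(f \right)} = - \frac{49 \cdot 2 \left(- \frac{1}{7}\right) \left(-10 - \frac{1}{7}\right)}{2} = - \frac{49 \cdot 2 \left(- \frac{1}{7}\right) \left(- \frac{71}{7}\right)}{2} = \left(- \frac{49}{2}\right) \frac{142}{49} = -71$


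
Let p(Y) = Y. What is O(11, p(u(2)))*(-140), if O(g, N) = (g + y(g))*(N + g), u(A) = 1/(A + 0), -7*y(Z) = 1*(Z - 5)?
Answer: -16330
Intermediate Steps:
y(Z) = 5/7 - Z/7 (y(Z) = -(Z - 5)/7 = -(-5 + Z)/7 = 5/7 - Z/7)
u(A) = 1/A
O(g, N) = (5/7 + 6*g/7)*(N + g) (O(g, N) = (g + (5/7 - g/7))*(N + g) = (5/7 + 6*g/7)*(N + g))
O(11, p(u(2)))*(-140) = ((5/7)/2 + (5/7)*11 + (6/7)*11² + (6/7)*11/2)*(-140) = ((5/7)*(½) + 55/7 + (6/7)*121 + (6/7)*(½)*11)*(-140) = (5/14 + 55/7 + 726/7 + 33/7)*(-140) = (1633/14)*(-140) = -16330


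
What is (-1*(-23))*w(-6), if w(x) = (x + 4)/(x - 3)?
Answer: 46/9 ≈ 5.1111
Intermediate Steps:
w(x) = (4 + x)/(-3 + x)
(-1*(-23))*w(-6) = (-1*(-23))*((4 - 6)/(-3 - 6)) = 23*(-2/(-9)) = 23*(-⅑*(-2)) = 23*(2/9) = 46/9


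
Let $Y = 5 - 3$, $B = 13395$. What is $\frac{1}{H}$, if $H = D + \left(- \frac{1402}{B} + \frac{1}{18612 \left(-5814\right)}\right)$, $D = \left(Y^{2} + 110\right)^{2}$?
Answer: $\frac{541050840}{7031440087051} \approx 7.6947 \cdot 10^{-5}$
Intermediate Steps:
$Y = 2$
$D = 12996$ ($D = \left(2^{2} + 110\right)^{2} = \left(4 + 110\right)^{2} = 114^{2} = 12996$)
$H = \frac{7031440087051}{541050840}$ ($H = 12996 - \left(\frac{1402}{13395} - \frac{1}{18612 \left(-5814\right)}\right) = 12996 + \left(\left(-1402\right) \frac{1}{13395} + \frac{1}{18612} \left(- \frac{1}{5814}\right)\right) = 12996 - \frac{56629589}{541050840} = \frac{7031440087051}{541050840} \approx 12996.0$)
$\frac{1}{H} = \frac{1}{\frac{7031440087051}{541050840}} = \frac{541050840}{7031440087051}$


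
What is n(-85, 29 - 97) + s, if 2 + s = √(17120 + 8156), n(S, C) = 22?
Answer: 20 + 2*√6319 ≈ 178.98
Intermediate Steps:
s = -2 + 2*√6319 (s = -2 + √(17120 + 8156) = -2 + √25276 = -2 + 2*√6319 ≈ 156.98)
n(-85, 29 - 97) + s = 22 + (-2 + 2*√6319) = 20 + 2*√6319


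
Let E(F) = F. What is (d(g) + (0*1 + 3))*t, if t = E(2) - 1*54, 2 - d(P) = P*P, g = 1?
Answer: -208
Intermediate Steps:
d(P) = 2 - P² (d(P) = 2 - P*P = 2 - P²)
t = -52 (t = 2 - 1*54 = 2 - 54 = -52)
(d(g) + (0*1 + 3))*t = ((2 - 1*1²) + (0*1 + 3))*(-52) = ((2 - 1*1) + (0 + 3))*(-52) = ((2 - 1) + 3)*(-52) = (1 + 3)*(-52) = 4*(-52) = -208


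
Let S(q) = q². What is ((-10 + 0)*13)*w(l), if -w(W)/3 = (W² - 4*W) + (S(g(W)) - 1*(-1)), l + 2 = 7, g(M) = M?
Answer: 12090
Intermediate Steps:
l = 5 (l = -2 + 7 = 5)
w(W) = -3 - 6*W² + 12*W (w(W) = -3*((W² - 4*W) + (W² - 1*(-1))) = -3*((W² - 4*W) + (W² + 1)) = -3*((W² - 4*W) + (1 + W²)) = -3*(1 - 4*W + 2*W²) = -3 - 6*W² + 12*W)
((-10 + 0)*13)*w(l) = ((-10 + 0)*13)*(-3 - 6*5² + 12*5) = (-10*13)*(-3 - 6*25 + 60) = -130*(-3 - 150 + 60) = -130*(-93) = 12090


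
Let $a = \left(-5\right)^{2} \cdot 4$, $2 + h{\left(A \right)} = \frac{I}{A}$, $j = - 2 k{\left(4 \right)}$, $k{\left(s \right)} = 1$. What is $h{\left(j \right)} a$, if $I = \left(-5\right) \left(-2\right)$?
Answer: $-700$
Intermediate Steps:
$I = 10$
$j = -2$ ($j = \left(-2\right) 1 = -2$)
$h{\left(A \right)} = -2 + \frac{10}{A}$
$a = 100$ ($a = 25 \cdot 4 = 100$)
$h{\left(j \right)} a = \left(-2 + \frac{10}{-2}\right) 100 = \left(-2 + 10 \left(- \frac{1}{2}\right)\right) 100 = \left(-2 - 5\right) 100 = \left(-7\right) 100 = -700$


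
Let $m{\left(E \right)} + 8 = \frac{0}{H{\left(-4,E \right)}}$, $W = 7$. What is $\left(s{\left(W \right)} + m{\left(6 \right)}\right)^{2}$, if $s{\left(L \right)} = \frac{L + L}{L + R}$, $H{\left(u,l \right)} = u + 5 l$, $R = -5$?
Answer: $1$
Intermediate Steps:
$s{\left(L \right)} = \frac{2 L}{-5 + L}$ ($s{\left(L \right)} = \frac{L + L}{L - 5} = \frac{2 L}{-5 + L}$)
$m{\left(E \right)} = -8$ ($m{\left(E \right)} = -8 + \frac{0}{-4 + 5 E} = -8 + 0 = -8$)
$\left(s{\left(W \right)} + m{\left(6 \right)}\right)^{2} = \left(2 \cdot 7 \frac{1}{-5 + 7} - 8\right)^{2} = \left(2 \cdot 7 \cdot \frac{1}{2} - 8\right)^{2} = \left(7 - 8\right)^{2} = \left(-1\right)^{2} = 1$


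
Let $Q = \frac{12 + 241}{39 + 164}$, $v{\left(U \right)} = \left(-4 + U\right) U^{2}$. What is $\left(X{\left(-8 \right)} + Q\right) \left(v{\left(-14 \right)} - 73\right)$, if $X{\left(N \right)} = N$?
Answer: $\frac{4936971}{203} \approx 24320.0$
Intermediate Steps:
$v{\left(U \right)} = U^{2} \left(-4 + U\right)$
$Q = \frac{253}{203} \approx 1.2463$
$\left(X{\left(-8 \right)} + Q\right) \left(v{\left(-14 \right)} - 73\right) = \left(-8 + \frac{253}{203}\right) \left(\left(-14\right)^{2} \left(-4 - 14\right) - 73\right) = - \frac{1371 \left(196 \left(-18\right) - 73\right)}{203} = - \frac{1371 \left(-3528 - 73\right)}{203} = \left(- \frac{1371}{203}\right) \left(-3601\right) = \frac{4936971}{203}$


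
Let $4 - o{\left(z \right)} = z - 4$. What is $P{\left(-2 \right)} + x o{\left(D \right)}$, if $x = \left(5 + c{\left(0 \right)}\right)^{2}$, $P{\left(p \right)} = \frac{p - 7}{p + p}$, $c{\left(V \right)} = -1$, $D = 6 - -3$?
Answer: $- \frac{55}{4} \approx -13.75$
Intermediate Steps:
$D = 9$ ($D = 6 + 3 = 9$)
$o{\left(z \right)} = 8 - z$ ($o{\left(z \right)} = 4 - \left(z - 4\right) = 4 - \left(-4 + z\right) = 8 - z$)
$P{\left(p \right)} = \frac{-7 + p}{2 p}$
$x = 16$ ($x = \left(5 - 1\right)^{2} = 4^{2} = 16$)
$P{\left(-2 \right)} + x o{\left(D \right)} = \frac{-7 - 2}{2 \left(-2\right)} + 16 \left(8 - 9\right) = \frac{1}{2} \left(- \frac{1}{2}\right) \left(-9\right) + 16 \left(8 - 9\right) = \frac{9}{4} + 16 \left(-1\right) = \frac{9}{4} - 16 = - \frac{55}{4}$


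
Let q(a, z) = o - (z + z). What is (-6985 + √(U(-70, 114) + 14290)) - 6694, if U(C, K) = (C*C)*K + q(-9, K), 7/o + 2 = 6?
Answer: -13679 + √2290655/2 ≈ -12922.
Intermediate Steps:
o = 7/4 (o = 7/(-2 + 6) = 7/4 ≈ 1.7500)
q(a, z) = 7/4 - 2*z (q(a, z) = 7/4 - (z + z) = 7/4 - 2*z)
U(C, K) = 7/4 - 2*K + K*C² (U(C, K) = (C*C)*K + (7/4 - 2*K) = C²*K + (7/4 - 2*K) = K*C² + (7/4 - 2*K) = 7/4 - 2*K + K*C²)
(-6985 + √(U(-70, 114) + 14290)) - 6694 = (-6985 + √((7/4 - 2*114 + 114*(-70)²) + 14290)) - 6694 = (-6985 + √((7/4 - 228 + 114*4900) + 14290)) - 6694 = (-6985 + √((7/4 - 228 + 558600) + 14290)) - 6694 = (-6985 + √(2233495/4 + 14290)) - 6694 = (-6985 + √(2290655/4)) - 6694 = (-6985 + √2290655/2) - 6694 = -13679 + √2290655/2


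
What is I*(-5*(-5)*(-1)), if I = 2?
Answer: -50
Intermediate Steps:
I*(-5*(-5)*(-1)) = 2*(-5*(-5)*(-1)) = 2*(25*(-1)) = 2*(-25) = -50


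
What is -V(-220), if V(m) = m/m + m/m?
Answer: -2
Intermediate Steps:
V(m) = 2 (V(m) = 1 + 1 = 2)
-V(-220) = -1*2 = -2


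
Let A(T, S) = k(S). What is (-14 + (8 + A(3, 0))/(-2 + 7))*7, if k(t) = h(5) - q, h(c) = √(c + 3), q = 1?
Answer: -441/5 + 14*√2/5 ≈ -84.240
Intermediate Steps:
h(c) = √(3 + c)
k(t) = -1 + 2*√2 (k(t) = √(3 + 5) - 1*1 = √8 - 1 = 2*√2 - 1 = -1 + 2*√2)
A(T, S) = -1 + 2*√2
(-14 + (8 + A(3, 0))/(-2 + 7))*7 = (-14 + (8 + (-1 + 2*√2))/(-2 + 7))*7 = (-14 + (7 + 2*√2)/5)*7 = (-14 + (7 + 2*√2)*(⅕))*7 = (-14 + (7/5 + 2*√2/5))*7 = (-63/5 + 2*√2/5)*7 = -441/5 + 14*√2/5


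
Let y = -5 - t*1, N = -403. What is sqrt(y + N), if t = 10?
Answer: I*sqrt(418) ≈ 20.445*I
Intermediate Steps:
y = -15 (y = -5 - 1*10*1 = -5 - 10*1 = -5 - 10 = -15)
sqrt(y + N) = sqrt(-15 - 403) = sqrt(-418) = I*sqrt(418)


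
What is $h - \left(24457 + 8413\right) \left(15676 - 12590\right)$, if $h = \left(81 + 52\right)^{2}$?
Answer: $-101419131$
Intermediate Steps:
$h = 17689$ ($h = 133^{2} = 17689$)
$h - \left(24457 + 8413\right) \left(15676 - 12590\right) = 17689 - \left(24457 + 8413\right) \left(15676 - 12590\right) = 17689 - 32870 \cdot 3086 = 17689 - 101436820 = -101419131$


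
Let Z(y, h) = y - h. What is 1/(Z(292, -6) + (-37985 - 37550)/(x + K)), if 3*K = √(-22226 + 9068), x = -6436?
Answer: 12830363544/3974024563817 - 75535*I*√1462/3974024563817 ≈ 0.0032286 - 7.2676e-7*I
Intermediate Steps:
K = I*√1462 (K = √(-22226 + 9068)/3 = √(-13158)/3 = (3*I*√1462)/3 = I*√1462 ≈ 38.236*I)
1/(Z(292, -6) + (-37985 - 37550)/(x + K)) = 1/((292 - 1*(-6)) + (-37985 - 37550)/(-6436 + I*√1462)) = 1/((292 + 6) - 75535/(-6436 + I*√1462)) = 1/(298 - 75535/(-6436 + I*√1462))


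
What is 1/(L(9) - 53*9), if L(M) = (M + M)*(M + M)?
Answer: -1/153 ≈ -0.0065359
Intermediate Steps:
L(M) = 4*M² (L(M) = (2*M)*(2*M) = 4*M²)
1/(L(9) - 53*9) = 1/(4*9² - 53*9) = 1/(4*81 - 477) = 1/(324 - 477) = 1/(-153) = -1/153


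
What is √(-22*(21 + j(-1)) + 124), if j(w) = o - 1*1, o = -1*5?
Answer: I*√206 ≈ 14.353*I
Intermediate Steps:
o = -5
j(w) = -6 (j(w) = -5 - 1*1 = -5 - 1 = -6)
√(-22*(21 + j(-1)) + 124) = √(-22*(21 - 6) + 124) = √(-22*15 + 124) = √(-330 + 124) = √(-206) = I*√206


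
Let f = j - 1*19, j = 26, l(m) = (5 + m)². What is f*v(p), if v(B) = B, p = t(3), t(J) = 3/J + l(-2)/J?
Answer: 28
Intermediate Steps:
t(J) = 12/J (t(J) = 3/J + (5 - 2)²/J = 3/J + 3²/J = 3/J + 9/J = 12/J)
f = 7 (f = 26 - 1*19 = 26 - 19 = 7)
p = 4 (p = 12/3 = 12*(⅓) = 4)
f*v(p) = 7*4 = 28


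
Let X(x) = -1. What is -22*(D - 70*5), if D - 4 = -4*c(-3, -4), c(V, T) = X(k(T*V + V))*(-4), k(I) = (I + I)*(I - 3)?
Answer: 7964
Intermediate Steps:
k(I) = 2*I*(-3 + I) (k(I) = (2*I)*(-3 + I) = 2*I*(-3 + I))
c(V, T) = 4 (c(V, T) = -1*(-4) = 4)
D = -12 (D = 4 - 4*4 = 4 - 16 = -12)
-22*(D - 70*5) = -22*(-12 - 70*5) = -22*(-12 - 350) = -22*(-362) = 7964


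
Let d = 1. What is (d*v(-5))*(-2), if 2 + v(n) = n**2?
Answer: -46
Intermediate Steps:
v(n) = -2 + n**2
(d*v(-5))*(-2) = (1*(-2 + (-5)**2))*(-2) = (1*(-2 + 25))*(-2) = (1*23)*(-2) = 23*(-2) = -46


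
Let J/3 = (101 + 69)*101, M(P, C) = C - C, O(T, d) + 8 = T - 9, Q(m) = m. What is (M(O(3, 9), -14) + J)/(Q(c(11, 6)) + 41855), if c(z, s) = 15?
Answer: 5151/4187 ≈ 1.2302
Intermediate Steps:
O(T, d) = -17 + T (O(T, d) = -8 + (T - 9) = -8 + (-9 + T) = -17 + T)
M(P, C) = 0
J = 51510 (J = 3*((101 + 69)*101) = 3*(170*101) = 3*17170 = 51510)
(M(O(3, 9), -14) + J)/(Q(c(11, 6)) + 41855) = (0 + 51510)/(15 + 41855) = 51510/41870 = 51510*(1/41870) = 5151/4187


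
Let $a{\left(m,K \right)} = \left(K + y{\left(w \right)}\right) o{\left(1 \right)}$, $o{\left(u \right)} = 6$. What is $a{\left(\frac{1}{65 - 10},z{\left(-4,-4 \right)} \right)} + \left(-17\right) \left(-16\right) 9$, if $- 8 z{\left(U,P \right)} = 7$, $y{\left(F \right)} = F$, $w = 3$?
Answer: $\frac{9843}{4} \approx 2460.8$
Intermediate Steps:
$z{\left(U,P \right)} = - \frac{7}{8}$ ($z{\left(U,P \right)} = \left(- \frac{1}{8}\right) 7 = - \frac{7}{8}$)
$a{\left(m,K \right)} = 18 + 6 K$ ($a{\left(m,K \right)} = \left(K + 3\right) 6 = \left(3 + K\right) 6 = 18 + 6 K$)
$a{\left(\frac{1}{65 - 10},z{\left(-4,-4 \right)} \right)} + \left(-17\right) \left(-16\right) 9 = \left(18 + 6 \left(- \frac{7}{8}\right)\right) + \left(-17\right) \left(-16\right) 9 = \left(18 - \frac{21}{4}\right) + 272 \cdot 9 = \frac{51}{4} + 2448 = \frac{9843}{4}$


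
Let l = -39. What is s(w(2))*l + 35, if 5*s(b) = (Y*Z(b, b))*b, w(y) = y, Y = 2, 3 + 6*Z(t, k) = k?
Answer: 201/5 ≈ 40.200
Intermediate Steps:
Z(t, k) = -½ + k/6
s(b) = b*(-1 + b/3)/5 (s(b) = ((2*(-½ + b/6))*b)/5 = ((-1 + b/3)*b)/5 = (b*(-1 + b/3))/5 = b*(-1 + b/3)/5)
s(w(2))*l + 35 = ((1/15)*2*(-3 + 2))*(-39) + 35 = ((1/15)*2*(-1))*(-39) + 35 = -2/15*(-39) + 35 = 26/5 + 35 = 201/5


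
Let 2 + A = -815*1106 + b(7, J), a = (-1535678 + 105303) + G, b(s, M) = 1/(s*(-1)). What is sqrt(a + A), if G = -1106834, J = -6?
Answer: 8*I*sqrt(2632679)/7 ≈ 1854.3*I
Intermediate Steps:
b(s, M) = -1/s (b(s, M) = 1/(-s) = -1/s)
a = -2537209 (a = (-1535678 + 105303) - 1106834 = -1430375 - 1106834 = -2537209)
A = -6309745/7 (A = -2 + (-815*1106 - 1/7) = -2 + (-901390 - 1*1/7) = -2 + (-901390 - 1/7) = -2 - 6309731/7 = -6309745/7 ≈ -9.0139e+5)
sqrt(a + A) = sqrt(-2537209 - 6309745/7) = sqrt(-24070208/7) = 8*I*sqrt(2632679)/7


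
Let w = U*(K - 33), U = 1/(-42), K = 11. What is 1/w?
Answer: 21/11 ≈ 1.9091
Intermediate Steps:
U = -1/42 ≈ -0.023810
w = 11/21 (w = -(11 - 33)/42 = -1/42*(-22) = 11/21 ≈ 0.52381)
1/w = 1/(11/21) = 21/11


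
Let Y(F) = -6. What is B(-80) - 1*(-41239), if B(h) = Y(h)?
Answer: 41233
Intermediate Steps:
B(h) = -6
B(-80) - 1*(-41239) = -6 - 1*(-41239) = -6 + 41239 = 41233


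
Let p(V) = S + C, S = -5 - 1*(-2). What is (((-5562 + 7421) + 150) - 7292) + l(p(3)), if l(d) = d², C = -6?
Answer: -5202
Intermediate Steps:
S = -3 (S = -5 + 2 = -3)
p(V) = -9 (p(V) = -3 - 6 = -9)
(((-5562 + 7421) + 150) - 7292) + l(p(3)) = (((-5562 + 7421) + 150) - 7292) + (-9)² = ((1859 + 150) - 7292) + 81 = (2009 - 7292) + 81 = -5283 + 81 = -5202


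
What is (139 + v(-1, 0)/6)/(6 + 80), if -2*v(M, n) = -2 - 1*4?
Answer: 279/172 ≈ 1.6221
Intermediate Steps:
v(M, n) = 3 (v(M, n) = -(-2 - 1*4)/2 = -(-2 - 4)/2 = -½*(-6) = 3)
(139 + v(-1, 0)/6)/(6 + 80) = (139 + 3/6)/(6 + 80) = (139 + 3*(⅙))/86 = (139 + ½)/86 = (1/86)*(279/2) = 279/172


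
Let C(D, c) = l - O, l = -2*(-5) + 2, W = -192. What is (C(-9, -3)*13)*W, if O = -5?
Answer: -42432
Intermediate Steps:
l = 12 (l = 10 + 2 = 12)
C(D, c) = 17 (C(D, c) = 12 - 1*(-5) = 12 + 5 = 17)
(C(-9, -3)*13)*W = (17*13)*(-192) = 221*(-192) = -42432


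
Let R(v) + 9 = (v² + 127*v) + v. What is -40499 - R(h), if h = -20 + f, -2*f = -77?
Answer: -172801/4 ≈ -43200.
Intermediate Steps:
f = 77/2 (f = -½*(-77) = 77/2 ≈ 38.500)
h = 37/2 (h = -20 + 77/2 = 37/2 ≈ 18.500)
R(v) = -9 + v² + 128*v (R(v) = -9 + ((v² + 127*v) + v) = -9 + (v² + 128*v) = -9 + v² + 128*v)
-40499 - R(h) = -40499 - (-9 + (37/2)² + 128*(37/2)) = -40499 - (-9 + 1369/4 + 2368) = -40499 - 1*10805/4 = -40499 - 10805/4 = -172801/4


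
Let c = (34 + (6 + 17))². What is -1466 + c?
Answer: 1783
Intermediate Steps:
c = 3249 (c = (34 + 23)² = 57² = 3249)
-1466 + c = -1466 + 3249 = 1783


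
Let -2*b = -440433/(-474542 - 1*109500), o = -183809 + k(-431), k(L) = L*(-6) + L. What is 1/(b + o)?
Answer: -1168084/212187571369 ≈ -5.5050e-6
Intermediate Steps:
k(L) = -5*L (k(L) = -6*L + L = -5*L)
o = -181654 (o = -183809 - 5*(-431) = -183809 + 2155 = -181654)
b = -440433/1168084 (b = -(-440433)/(2*(-474542 - 1*109500)) = -(-440433)/(2*(-474542 - 109500)) = -(-440433)/(2*(-584042)) = -(-440433)*(-1)/(2*584042) = -½*440433/584042 = -440433/1168084 ≈ -0.37706)
1/(b + o) = 1/(-440433/1168084 - 181654) = 1/(-212187571369/1168084) = -1168084/212187571369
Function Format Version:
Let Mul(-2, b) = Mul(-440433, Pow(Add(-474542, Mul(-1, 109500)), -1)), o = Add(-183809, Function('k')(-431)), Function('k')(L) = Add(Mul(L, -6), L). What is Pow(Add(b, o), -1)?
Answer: Rational(-1168084, 212187571369) ≈ -5.5050e-6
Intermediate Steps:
Function('k')(L) = Mul(-5, L) (Function('k')(L) = Add(Mul(-6, L), L) = Mul(-5, L))
o = -181654 (o = Add(-183809, Mul(-5, -431)) = Add(-183809, 2155) = -181654)
b = Rational(-440433, 1168084) (b = Mul(Rational(-1, 2), Mul(-440433, Pow(Add(-474542, Mul(-1, 109500)), -1))) = Mul(Rational(-1, 2), Mul(-440433, Pow(Add(-474542, -109500), -1))) = Mul(Rational(-1, 2), Mul(-440433, Pow(-584042, -1))) = Mul(Rational(-1, 2), Mul(-440433, Rational(-1, 584042))) = Mul(Rational(-1, 2), Rational(440433, 584042)) = Rational(-440433, 1168084) ≈ -0.37706)
Pow(Add(b, o), -1) = Pow(Add(Rational(-440433, 1168084), -181654), -1) = Pow(Rational(-212187571369, 1168084), -1) = Rational(-1168084, 212187571369)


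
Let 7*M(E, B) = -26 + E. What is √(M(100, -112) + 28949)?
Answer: √1419019/7 ≈ 170.18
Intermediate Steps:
M(E, B) = -26/7 + E/7 (M(E, B) = (-26 + E)/7 = -26/7 + E/7)
√(M(100, -112) + 28949) = √((-26/7 + (⅐)*100) + 28949) = √((-26/7 + 100/7) + 28949) = √(74/7 + 28949) = √(202717/7) = √1419019/7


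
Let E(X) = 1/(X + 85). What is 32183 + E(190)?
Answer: 8850326/275 ≈ 32183.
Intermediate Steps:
E(X) = 1/(85 + X)
32183 + E(190) = 32183 + 1/(85 + 190) = 32183 + 1/275 = 8850326/275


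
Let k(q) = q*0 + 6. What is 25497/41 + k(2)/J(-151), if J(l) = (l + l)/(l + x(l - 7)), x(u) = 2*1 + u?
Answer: 3887808/6191 ≈ 627.98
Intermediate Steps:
x(u) = 2 + u
J(l) = 2*l/(-5 + 2*l) (J(l) = (l + l)/(l + (2 + (l - 7))) = (2*l)/(l + (2 + (-7 + l))) = (2*l)/(l + (-5 + l)) = (2*l)/(-5 + 2*l) = 2*l/(-5 + 2*l))
k(q) = 6 (k(q) = 0 + 6 = 6)
25497/41 + k(2)/J(-151) = 25497/41 + 6/((2*(-151)/(-5 + 2*(-151)))) = 25497*(1/41) + 6/((2*(-151)/(-5 - 302))) = 25497/41 + 6/((2*(-151)/(-307))) = 25497/41 + 6/((2*(-151)*(-1/307))) = 25497/41 + 6/(302/307) = 25497/41 + 6*(307/302) = 25497/41 + 921/151 = 3887808/6191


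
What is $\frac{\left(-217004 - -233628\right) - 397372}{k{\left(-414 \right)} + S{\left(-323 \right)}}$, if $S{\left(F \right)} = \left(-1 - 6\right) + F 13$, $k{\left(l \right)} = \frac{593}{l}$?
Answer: $\frac{157629672}{1741877} \approx 90.494$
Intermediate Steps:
$S{\left(F \right)} = -7 + 13 F$ ($S{\left(F \right)} = \left(-1 - 6\right) + 13 F = -7 + 13 F$)
$\frac{\left(-217004 - -233628\right) - 397372}{k{\left(-414 \right)} + S{\left(-323 \right)}} = \frac{\left(-217004 - -233628\right) - 397372}{\frac{593}{-414} + \left(-7 + 13 \left(-323\right)\right)} = \frac{\left(-217004 + 233628\right) - 397372}{593 \left(- \frac{1}{414}\right) - 4206} = \frac{16624 - 397372}{- \frac{593}{414} - 4206} = - \frac{380748}{- \frac{1741877}{414}} = \left(-380748\right) \left(- \frac{414}{1741877}\right) = \frac{157629672}{1741877}$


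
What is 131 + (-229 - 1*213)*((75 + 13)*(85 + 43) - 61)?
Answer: -4951595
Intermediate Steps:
131 + (-229 - 1*213)*((75 + 13)*(85 + 43) - 61) = 131 + (-229 - 213)*(88*128 - 61) = 131 - 442*(11264 - 61) = 131 - 442*11203 = 131 - 4951726 = -4951595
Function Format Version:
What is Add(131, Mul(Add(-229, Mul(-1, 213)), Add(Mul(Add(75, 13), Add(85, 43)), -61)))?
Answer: -4951595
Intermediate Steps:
Add(131, Mul(Add(-229, Mul(-1, 213)), Add(Mul(Add(75, 13), Add(85, 43)), -61))) = Add(131, Mul(Add(-229, -213), Add(Mul(88, 128), -61))) = Add(131, Mul(-442, Add(11264, -61))) = Add(131, Mul(-442, 11203)) = Add(131, -4951726) = -4951595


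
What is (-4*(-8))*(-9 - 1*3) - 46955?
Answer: -47339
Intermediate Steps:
(-4*(-8))*(-9 - 1*3) - 46955 = 32*(-9 - 3) - 46955 = 32*(-12) - 46955 = -384 - 46955 = -47339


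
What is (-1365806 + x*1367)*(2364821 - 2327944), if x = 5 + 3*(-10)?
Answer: -51627099337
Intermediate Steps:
x = -25 (x = 5 - 30 = -25)
(-1365806 + x*1367)*(2364821 - 2327944) = (-1365806 - 25*1367)*(2364821 - 2327944) = (-1365806 - 34175)*36877 = -1399981*36877 = -51627099337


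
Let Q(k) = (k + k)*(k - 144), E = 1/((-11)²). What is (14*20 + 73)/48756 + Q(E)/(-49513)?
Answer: 257595652625/35344191377748 ≈ 0.0072882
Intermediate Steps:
E = 1/121 ≈ 0.0082645
Q(k) = 2*k*(-144 + k) (Q(k) = (2*k)*(-144 + k) = 2*k*(-144 + k))
(14*20 + 73)/48756 + Q(E)/(-49513) = (14*20 + 73)/48756 + (2*(1/121)*(-144 + 1/121))/(-49513) = (280 + 73)*(1/48756) + (2*(1/121)*(-17423/121))*(-1/49513) = 353*(1/48756) - 34846/14641*(-1/49513) = 353/48756 + 34846/724919833 = 257595652625/35344191377748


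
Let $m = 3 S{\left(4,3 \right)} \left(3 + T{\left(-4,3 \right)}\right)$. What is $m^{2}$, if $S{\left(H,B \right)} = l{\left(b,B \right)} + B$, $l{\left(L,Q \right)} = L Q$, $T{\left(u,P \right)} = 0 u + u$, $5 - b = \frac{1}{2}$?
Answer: $\frac{9801}{4} \approx 2450.3$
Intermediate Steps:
$b = \frac{9}{2}$ ($b = 5 - \frac{1}{2} = \frac{9}{2} \approx 4.5$)
$T{\left(u,P \right)} = u$ ($T{\left(u,P \right)} = 0 + u = u$)
$S{\left(H,B \right)} = \frac{11 B}{2}$ ($S{\left(H,B \right)} = \frac{9 B}{2} + B = \frac{11 B}{2}$)
$m = - \frac{99}{2}$ ($m = 3 \cdot \frac{11}{2} \cdot 3 \left(3 - 4\right) = 3 \cdot \frac{33}{2} \left(-1\right) = \frac{99}{2} \left(-1\right) = - \frac{99}{2} \approx -49.5$)
$m^{2} = \left(- \frac{99}{2}\right)^{2} = \frac{9801}{4}$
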